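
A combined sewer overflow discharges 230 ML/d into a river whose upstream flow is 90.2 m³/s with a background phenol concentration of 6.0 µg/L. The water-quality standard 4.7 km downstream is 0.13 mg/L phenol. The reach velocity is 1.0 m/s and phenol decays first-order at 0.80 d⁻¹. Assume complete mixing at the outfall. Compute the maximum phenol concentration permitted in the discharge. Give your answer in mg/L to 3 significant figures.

230 ML/d = 2.662 m³/s.
6.0 µg/L = 0.006 mg/L.
Travel time to the compliance point: t = 4700/1.0 = 4700 s = 0.0544 d; decay factor exp(−0.80·0.0544) = 0.9574.
So the concentration just after mixing may be at most 0.13/0.9574 = 0.1358 mg/L.
Mass balance: 0.1358·92.86 = 2.662·Cₑ + 90.2·0.006.
Cₑ = (12.61 − 0.5412) / 2.662 = 4.533 mg/L.

4.53 mg/L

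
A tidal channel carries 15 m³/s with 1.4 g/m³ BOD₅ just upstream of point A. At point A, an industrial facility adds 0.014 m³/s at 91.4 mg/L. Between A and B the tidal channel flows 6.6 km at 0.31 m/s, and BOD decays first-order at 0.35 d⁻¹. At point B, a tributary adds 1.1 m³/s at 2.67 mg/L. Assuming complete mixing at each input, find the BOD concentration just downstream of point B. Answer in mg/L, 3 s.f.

1.45 mg/L

After input A: C = (15·1.4 + 0.014·91.4) / 15.01 = 1.484 mg/L.
Over the 6.6 km reach to input B (t = 2.129e+04 s = 0.2464 d), decay gives C = 1.484·exp(−0.35·0.2464) = 1.361 mg/L.
After input B: C = (15.01·1.361 + 1.1·2.67) / 16.11 = 1.451 mg/L.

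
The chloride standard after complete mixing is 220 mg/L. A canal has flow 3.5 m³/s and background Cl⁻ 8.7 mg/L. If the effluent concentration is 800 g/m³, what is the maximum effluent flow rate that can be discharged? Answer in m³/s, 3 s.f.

1.28 m³/s

Mass balance at complete mixing: C_std·(Q_w + Q_r) = Q_w·C_e + Q_r·C_b.
Rearranging, Q_w = Q_r·(C_std − C_b)/(C_e − C_std) = 3.5·(220 − 8.7) / (800 − 220) = 1.275 m³/s.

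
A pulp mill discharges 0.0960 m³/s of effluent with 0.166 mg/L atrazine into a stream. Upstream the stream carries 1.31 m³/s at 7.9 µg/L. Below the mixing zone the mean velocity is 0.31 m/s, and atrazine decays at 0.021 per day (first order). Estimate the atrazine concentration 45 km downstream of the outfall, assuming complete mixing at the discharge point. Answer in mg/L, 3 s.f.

0.0180 mg/L

7.9 µg/L = 0.0079 mg/L.
After complete mixing, C₀ = (0.096·0.166 + 1.31·0.0079) / 1.406 = 0.01869 mg/L.
Travel time t = 4.5e+04 m / 0.31 m/s = 1.452e+05 s = 1.68 d.
C = 0.01869·exp(−0.021·1.68) = 0.01869·0.9653 = 0.01805 mg/L.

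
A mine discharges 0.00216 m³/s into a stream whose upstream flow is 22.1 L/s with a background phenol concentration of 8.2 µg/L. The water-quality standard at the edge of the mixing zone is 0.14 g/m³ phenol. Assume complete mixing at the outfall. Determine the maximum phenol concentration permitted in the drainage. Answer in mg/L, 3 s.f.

22.1 L/s = 0.0221 m³/s.
8.2 µg/L = 0.0082 mg/L.
Mass balance: 0.14·0.02426 = 0.00216·Cₑ + 0.0221·0.0082.
Cₑ = (0.003396 − 0.0001812) / 0.00216 = 1.489 mg/L.

1.49 mg/L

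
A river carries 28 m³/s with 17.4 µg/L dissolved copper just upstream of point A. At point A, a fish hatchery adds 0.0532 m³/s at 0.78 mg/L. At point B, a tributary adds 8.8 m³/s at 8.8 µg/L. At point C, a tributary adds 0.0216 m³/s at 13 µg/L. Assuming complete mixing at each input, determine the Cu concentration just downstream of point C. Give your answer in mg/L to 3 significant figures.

17.4 µg/L = 0.0174 mg/L.
After input A: C = (28·0.0174 + 0.0532·0.78) / 28.05 = 0.01885 mg/L.
8.8 µg/L = 0.0088 mg/L.
After input B: C = (28.05·0.01885 + 8.8·0.0088) / 36.85 = 0.01645 mg/L.
13 µg/L = 0.013 mg/L.
After input C: C = (36.85·0.01645 + 0.0216·0.013) / 36.87 = 0.01645 mg/L.

0.0164 mg/L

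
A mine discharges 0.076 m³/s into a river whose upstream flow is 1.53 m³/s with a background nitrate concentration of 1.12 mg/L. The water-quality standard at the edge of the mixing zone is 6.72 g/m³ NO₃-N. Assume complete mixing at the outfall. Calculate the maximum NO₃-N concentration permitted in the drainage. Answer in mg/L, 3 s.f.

119 mg/L

Mass balance: 6.72·1.606 = 0.076·Cₑ + 1.53·1.12.
Cₑ = (10.79 − 1.714) / 0.076 = 119.5 mg/L.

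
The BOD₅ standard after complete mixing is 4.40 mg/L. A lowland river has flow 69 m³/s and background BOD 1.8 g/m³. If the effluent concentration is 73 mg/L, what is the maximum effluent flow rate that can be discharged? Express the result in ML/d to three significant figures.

Mass balance at complete mixing: C_std·(Q_w + Q_r) = Q_w·C_e + Q_r·C_b.
Rearranging, Q_w = Q_r·(C_std − C_b)/(C_e − C_std) = 69·(4.4 − 1.8) / (73 − 4.4) = 2.615 m³/s.
= 225.9 ML/d.

226 ML/d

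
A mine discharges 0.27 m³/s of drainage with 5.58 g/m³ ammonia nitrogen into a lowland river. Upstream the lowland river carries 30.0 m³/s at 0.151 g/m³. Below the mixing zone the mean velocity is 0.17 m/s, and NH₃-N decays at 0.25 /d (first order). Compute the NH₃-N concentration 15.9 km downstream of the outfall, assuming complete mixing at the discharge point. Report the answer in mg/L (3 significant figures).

0.152 mg/L

After complete mixing, C₀ = (0.27·5.58 + 30·0.151) / 30.27 = 0.1994 mg/L.
Travel time t = 1.59e+04 m / 0.17 m/s = 9.353e+04 s = 1.083 d.
C = 0.1994·exp(−0.25·1.083) = 0.1994·0.7629 = 0.1521 mg/L.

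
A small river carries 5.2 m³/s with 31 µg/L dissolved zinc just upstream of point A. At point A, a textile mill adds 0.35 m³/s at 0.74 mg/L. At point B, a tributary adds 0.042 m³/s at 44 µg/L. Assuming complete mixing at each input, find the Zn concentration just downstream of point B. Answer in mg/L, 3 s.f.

31 µg/L = 0.031 mg/L.
After input A: C = (5.2·0.031 + 0.35·0.74) / 5.55 = 0.07571 mg/L.
44 µg/L = 0.044 mg/L.
After input B: C = (5.55·0.07571 + 0.042·0.044) / 5.592 = 0.07547 mg/L.

0.0755 mg/L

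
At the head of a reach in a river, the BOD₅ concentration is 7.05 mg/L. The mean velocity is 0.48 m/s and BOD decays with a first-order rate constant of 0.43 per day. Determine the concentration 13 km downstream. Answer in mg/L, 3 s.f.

Travel time t = 13 km / 0.48 m/s = 1.3e+04/0.48 = 2.708e+04 s = 0.3135 d.
First-order decay: C = 7.05·exp(−0.43·0.3135) = 7.05·0.8739 = 6.161 mg/L.

6.16 mg/L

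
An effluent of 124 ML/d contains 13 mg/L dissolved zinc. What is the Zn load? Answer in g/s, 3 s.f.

18.7 g/s

124 ML/d = 1.435 m³/s.
Mass flux = Q·C = 1.435 m³/s × 13 g/m³ = 18.66 g/s.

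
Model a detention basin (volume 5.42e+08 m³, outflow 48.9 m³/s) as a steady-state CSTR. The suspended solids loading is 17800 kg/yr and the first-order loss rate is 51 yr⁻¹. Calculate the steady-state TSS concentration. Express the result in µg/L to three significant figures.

0.610 µg/L

Outflow Q = 48.9 m³/s × 3.156e+07 s/yr = 1.543e+09 m³/yr.
Steady-state CSTR mass balance: W = Q·C + k·V·C, so C = W/(Q + kV).
Q + kV = 1.543e+09 + 51·5.42e+08 = 2.919e+10 m³/yr.
C = 17800/2.919e+10 = 6.099e-07 kg/m³ = 0.0006099 mg/L = 0.6099 µg/L.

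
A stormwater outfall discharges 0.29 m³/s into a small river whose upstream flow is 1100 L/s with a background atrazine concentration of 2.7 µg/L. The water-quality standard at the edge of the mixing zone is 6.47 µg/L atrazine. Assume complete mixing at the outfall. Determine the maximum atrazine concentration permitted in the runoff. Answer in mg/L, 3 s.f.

1100 L/s = 1.1 m³/s.
2.7 µg/L = 0.0027 mg/L.
6.47 µg/L = 0.00647 mg/L.
Mass balance: 0.00647·1.39 = 0.29·Cₑ + 1.1·0.0027.
Cₑ = (0.008993 − 0.00297) / 0.29 = 0.02077 mg/L.

0.0208 mg/L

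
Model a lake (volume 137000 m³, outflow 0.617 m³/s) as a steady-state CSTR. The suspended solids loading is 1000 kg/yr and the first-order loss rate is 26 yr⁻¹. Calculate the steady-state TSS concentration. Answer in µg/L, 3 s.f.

Outflow Q = 0.617 m³/s × 3.156e+07 s/yr = 1.947e+07 m³/yr.
Steady-state CSTR mass balance: W = Q·C + k·V·C, so C = W/(Q + kV).
Q + kV = 1.947e+07 + 26·137000 = 2.303e+07 m³/yr.
C = 1000/2.303e+07 = 4.342e-05 kg/m³ = 0.04342 mg/L = 43.42 µg/L.

43.4 µg/L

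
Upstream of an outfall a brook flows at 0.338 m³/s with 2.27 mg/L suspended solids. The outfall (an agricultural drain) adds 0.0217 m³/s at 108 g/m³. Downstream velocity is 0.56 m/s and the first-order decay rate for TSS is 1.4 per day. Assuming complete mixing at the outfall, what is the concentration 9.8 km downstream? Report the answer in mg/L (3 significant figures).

6.51 mg/L

After complete mixing, C₀ = (0.0217·108 + 0.338·2.27) / 0.3597 = 8.648 mg/L.
Travel time t = 9800 m / 0.56 m/s = 1.75e+04 s = 0.2025 d.
C = 8.648·exp(−1.4·0.2025) = 8.648·0.7531 = 6.513 mg/L.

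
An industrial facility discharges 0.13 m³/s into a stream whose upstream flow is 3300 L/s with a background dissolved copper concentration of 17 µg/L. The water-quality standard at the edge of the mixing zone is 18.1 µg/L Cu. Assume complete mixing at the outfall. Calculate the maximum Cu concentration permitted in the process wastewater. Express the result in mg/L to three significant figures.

3300 L/s = 3.3 m³/s.
17 µg/L = 0.017 mg/L.
18.1 µg/L = 0.0181 mg/L.
Mass balance: 0.0181·3.43 = 0.13·Cₑ + 3.3·0.017.
Cₑ = (0.06208 − 0.0561) / 0.13 = 0.04602 mg/L.

0.0460 mg/L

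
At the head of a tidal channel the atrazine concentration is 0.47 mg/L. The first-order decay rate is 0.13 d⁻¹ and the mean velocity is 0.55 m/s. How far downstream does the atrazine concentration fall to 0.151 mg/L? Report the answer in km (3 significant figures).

From C = C₀·e^(−kt), t = ln(C₀/C)/k = ln(0.47/0.151)/0.13 = 1.135/0.13 = 8.734 d.
Distance = v·t = 0.55 m/s × 7.546e+05 s = 4.151e+05 m = 415.1 km.

415 km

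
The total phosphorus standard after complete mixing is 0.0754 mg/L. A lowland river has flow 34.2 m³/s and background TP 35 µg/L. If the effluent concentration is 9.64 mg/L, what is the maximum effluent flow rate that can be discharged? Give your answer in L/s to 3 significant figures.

35 µg/L = 0.035 mg/L.
Mass balance at complete mixing: C_std·(Q_w + Q_r) = Q_w·C_e + Q_r·C_b.
Rearranging, Q_w = Q_r·(C_std − C_b)/(C_e − C_std) = 34.2·(0.0754 − 0.035) / (9.64 − 0.0754) = 0.1445 m³/s.
= 144.5 L/s.

144 L/s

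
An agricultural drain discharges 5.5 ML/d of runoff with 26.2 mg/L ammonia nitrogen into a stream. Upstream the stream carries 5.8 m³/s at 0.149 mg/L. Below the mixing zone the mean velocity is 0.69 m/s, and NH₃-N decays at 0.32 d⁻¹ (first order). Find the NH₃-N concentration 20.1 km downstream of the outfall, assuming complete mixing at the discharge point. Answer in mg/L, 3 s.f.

0.388 mg/L

5.5 ML/d = 0.06366 m³/s.
After complete mixing, C₀ = (0.06366·26.2 + 5.8·0.149) / 5.864 = 0.4318 mg/L.
Travel time t = 2.01e+04 m / 0.69 m/s = 2.913e+04 s = 0.3372 d.
C = 0.4318·exp(−0.32·0.3372) = 0.4318·0.8977 = 0.3877 mg/L.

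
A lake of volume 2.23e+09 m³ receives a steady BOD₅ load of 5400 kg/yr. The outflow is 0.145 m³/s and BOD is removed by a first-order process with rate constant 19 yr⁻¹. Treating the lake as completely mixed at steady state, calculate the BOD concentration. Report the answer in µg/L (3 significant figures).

Outflow Q = 0.145 m³/s × 3.156e+07 s/yr = 4.576e+06 m³/yr.
Steady-state CSTR mass balance: W = Q·C + k·V·C, so C = W/(Q + kV).
Q + kV = 4.576e+06 + 19·2.23e+09 = 4.237e+10 m³/yr.
C = 5400/4.237e+10 = 1.274e-07 kg/m³ = 0.0001274 mg/L = 0.1274 µg/L.

0.127 µg/L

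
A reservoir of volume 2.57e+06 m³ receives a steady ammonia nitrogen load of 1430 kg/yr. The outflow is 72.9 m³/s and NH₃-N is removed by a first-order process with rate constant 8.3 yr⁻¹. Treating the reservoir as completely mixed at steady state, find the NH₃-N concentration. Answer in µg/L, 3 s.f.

Outflow Q = 72.9 m³/s × 3.156e+07 s/yr = 2.301e+09 m³/yr.
Steady-state CSTR mass balance: W = Q·C + k·V·C, so C = W/(Q + kV).
Q + kV = 2.301e+09 + 8.3·2.57e+06 = 2.322e+09 m³/yr.
C = 1430/2.322e+09 = 6.159e-07 kg/m³ = 0.0006159 mg/L = 0.6159 µg/L.

0.616 µg/L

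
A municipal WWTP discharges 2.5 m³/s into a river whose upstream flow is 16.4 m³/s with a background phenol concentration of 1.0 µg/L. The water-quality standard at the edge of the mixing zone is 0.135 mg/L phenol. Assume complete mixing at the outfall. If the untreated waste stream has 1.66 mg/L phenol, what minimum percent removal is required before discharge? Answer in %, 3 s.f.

1.0 µg/L = 0.001 mg/L.
Mass balance: 0.135·18.9 = 2.5·Cₑ + 16.4·0.001.
Cₑ = (2.551 − 0.0164) / 2.5 = 1.014 mg/L.
Required removal = 1 − 1.014/1.66 = 38.91 %.

38.9 %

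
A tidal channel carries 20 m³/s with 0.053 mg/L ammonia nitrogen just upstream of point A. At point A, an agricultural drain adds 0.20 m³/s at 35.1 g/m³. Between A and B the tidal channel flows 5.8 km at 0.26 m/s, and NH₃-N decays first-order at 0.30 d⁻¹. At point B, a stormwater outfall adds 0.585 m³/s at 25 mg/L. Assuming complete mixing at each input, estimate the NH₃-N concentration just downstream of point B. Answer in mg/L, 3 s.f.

After input A: C = (20·0.053 + 0.2·35.1) / 20.2 = 0.4 mg/L.
Over the 5.8 km reach to input B (t = 2.231e+04 s = 0.2582 d), decay gives C = 0.4·exp(−0.30·0.2582) = 0.3702 mg/L.
After input B: C = (20.2·0.3702 + 0.585·25) / 20.79 = 1.063 mg/L.

1.06 mg/L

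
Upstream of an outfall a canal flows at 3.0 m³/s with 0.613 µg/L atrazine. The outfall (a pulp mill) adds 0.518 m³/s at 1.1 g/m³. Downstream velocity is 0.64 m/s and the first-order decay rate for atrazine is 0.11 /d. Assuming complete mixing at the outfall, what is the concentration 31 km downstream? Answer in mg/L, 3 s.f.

0.153 mg/L

0.613 µg/L = 0.000613 mg/L.
After complete mixing, C₀ = (0.518·1.1 + 3·0.000613) / 3.518 = 0.1625 mg/L.
Travel time t = 3.1e+04 m / 0.64 m/s = 4.844e+04 s = 0.5606 d.
C = 0.1625·exp(−0.11·0.5606) = 0.1625·0.9402 = 0.1528 mg/L.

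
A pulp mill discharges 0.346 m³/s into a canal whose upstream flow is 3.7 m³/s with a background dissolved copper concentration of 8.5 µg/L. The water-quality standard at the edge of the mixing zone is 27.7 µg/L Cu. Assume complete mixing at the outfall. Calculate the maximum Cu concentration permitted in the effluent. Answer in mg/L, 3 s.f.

0.233 mg/L

8.5 µg/L = 0.0085 mg/L.
27.7 µg/L = 0.0277 mg/L.
Mass balance: 0.0277·4.046 = 0.346·Cₑ + 3.7·0.0085.
Cₑ = (0.1121 − 0.03145) / 0.346 = 0.233 mg/L.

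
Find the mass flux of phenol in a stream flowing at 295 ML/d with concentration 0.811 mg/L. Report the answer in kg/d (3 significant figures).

239 kg/d

295 ML/d = 3.414 m³/s.
Mass flux = Q·C = 3.414 m³/s × 0.811 g/m³ = 2.769 g/s.
= 2.769 g/s × 86.4 = 239.2 kg/d.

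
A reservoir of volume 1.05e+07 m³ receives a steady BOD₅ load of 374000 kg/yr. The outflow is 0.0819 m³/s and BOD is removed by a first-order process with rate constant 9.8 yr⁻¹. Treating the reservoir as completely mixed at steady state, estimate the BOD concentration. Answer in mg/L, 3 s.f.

3.55 mg/L

Outflow Q = 0.0819 m³/s × 3.156e+07 s/yr = 2.585e+06 m³/yr.
Steady-state CSTR mass balance: W = Q·C + k·V·C, so C = W/(Q + kV).
Q + kV = 2.585e+06 + 9.8·1.05e+07 = 1.055e+08 m³/yr.
C = 374000/1.055e+08 = 0.003546 kg/m³ = 3.546 mg/L.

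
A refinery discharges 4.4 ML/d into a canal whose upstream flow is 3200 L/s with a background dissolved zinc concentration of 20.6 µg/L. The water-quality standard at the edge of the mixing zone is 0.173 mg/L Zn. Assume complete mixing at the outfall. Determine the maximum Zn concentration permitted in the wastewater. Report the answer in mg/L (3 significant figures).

4.4 ML/d = 0.05093 m³/s.
3200 L/s = 3.2 m³/s.
20.6 µg/L = 0.0206 mg/L.
Mass balance: 0.173·3.251 = 0.05093·Cₑ + 3.2·0.0206.
Cₑ = (0.5624 − 0.06592) / 0.05093 = 9.749 mg/L.

9.75 mg/L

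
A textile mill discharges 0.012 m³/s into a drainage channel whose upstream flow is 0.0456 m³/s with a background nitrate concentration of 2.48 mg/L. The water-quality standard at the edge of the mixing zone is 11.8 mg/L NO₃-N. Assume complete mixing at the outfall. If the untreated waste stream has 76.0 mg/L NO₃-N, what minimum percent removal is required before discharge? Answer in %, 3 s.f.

Mass balance: 11.8·0.0576 = 0.012·Cₑ + 0.0456·2.48.
Cₑ = (0.6797 − 0.1131) / 0.012 = 47.22 mg/L.
Required removal = 1 − 47.22/76.0 = 37.87 %.

37.9 %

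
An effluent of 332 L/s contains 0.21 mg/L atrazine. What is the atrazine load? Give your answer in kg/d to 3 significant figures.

6.02 kg/d

332 L/s = 0.332 m³/s.
Mass flux = Q·C = 0.332 m³/s × 0.21 g/m³ = 0.06972 g/s.
= 0.06972 g/s × 86.4 = 6.024 kg/d.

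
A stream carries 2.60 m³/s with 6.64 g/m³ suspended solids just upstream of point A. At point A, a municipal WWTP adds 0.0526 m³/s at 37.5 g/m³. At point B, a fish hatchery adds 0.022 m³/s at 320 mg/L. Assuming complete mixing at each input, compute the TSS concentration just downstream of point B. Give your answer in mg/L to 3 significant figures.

9.82 mg/L

After input A: C = (2.6·6.64 + 0.0526·37.5) / 2.653 = 7.252 mg/L.
After input B: C = (2.653·7.252 + 0.022·320) / 2.675 = 9.824 mg/L.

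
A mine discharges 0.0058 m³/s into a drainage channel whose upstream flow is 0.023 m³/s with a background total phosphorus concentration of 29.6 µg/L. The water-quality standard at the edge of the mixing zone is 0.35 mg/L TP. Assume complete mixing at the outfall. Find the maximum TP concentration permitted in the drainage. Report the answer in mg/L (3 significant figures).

29.6 µg/L = 0.0296 mg/L.
Mass balance: 0.35·0.0288 = 0.0058·Cₑ + 0.023·0.0296.
Cₑ = (0.01008 − 0.0006808) / 0.0058 = 1.621 mg/L.

1.62 mg/L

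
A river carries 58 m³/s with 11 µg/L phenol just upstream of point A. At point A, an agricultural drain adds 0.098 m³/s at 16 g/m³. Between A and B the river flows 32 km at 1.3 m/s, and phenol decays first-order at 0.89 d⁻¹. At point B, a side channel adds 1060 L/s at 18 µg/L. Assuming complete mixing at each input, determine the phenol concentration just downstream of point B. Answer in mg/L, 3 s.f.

0.0293 mg/L

11 µg/L = 0.011 mg/L.
After input A: C = (58·0.011 + 0.098·16) / 58.1 = 0.03797 mg/L.
Over the 32 km reach to input B (t = 2.462e+04 s = 0.2849 d), decay gives C = 0.03797·exp(−0.89·0.2849) = 0.02947 mg/L.
1060 L/s = 1.06 m³/s.
18 µg/L = 0.018 mg/L.
After input B: C = (58.1·0.02947 + 1.06·0.018) / 59.16 = 0.02926 mg/L.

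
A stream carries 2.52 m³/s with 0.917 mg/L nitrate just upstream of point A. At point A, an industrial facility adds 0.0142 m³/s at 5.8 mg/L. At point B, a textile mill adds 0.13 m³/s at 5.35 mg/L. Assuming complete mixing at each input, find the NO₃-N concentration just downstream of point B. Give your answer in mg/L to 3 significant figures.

1.16 mg/L

After input A: C = (2.52·0.917 + 0.0142·5.8) / 2.534 = 0.9444 mg/L.
After input B: C = (2.534·0.9444 + 0.13·5.35) / 2.664 = 1.159 mg/L.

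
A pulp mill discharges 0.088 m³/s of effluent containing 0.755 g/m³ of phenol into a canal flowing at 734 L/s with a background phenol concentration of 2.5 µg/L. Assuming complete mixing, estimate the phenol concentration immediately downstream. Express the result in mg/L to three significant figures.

0.0831 mg/L

734 L/s = 0.734 m³/s.
2.5 µg/L = 0.0025 mg/L.
Conservation of mass across the mixing zone: C = (0.088·0.755 + 0.734·0.0025) / (0.088 + 0.734) = 0.06828/0.822 = 0.08306 mg/L.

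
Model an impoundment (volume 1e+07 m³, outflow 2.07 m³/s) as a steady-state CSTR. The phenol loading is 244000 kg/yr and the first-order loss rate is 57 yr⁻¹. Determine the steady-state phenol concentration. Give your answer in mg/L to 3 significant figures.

0.384 mg/L

Outflow Q = 2.07 m³/s × 3.156e+07 s/yr = 6.532e+07 m³/yr.
Steady-state CSTR mass balance: W = Q·C + k·V·C, so C = W/(Q + kV).
Q + kV = 6.532e+07 + 57·1e+07 = 6.353e+08 m³/yr.
C = 244000/6.353e+08 = 0.0003841 kg/m³ = 0.3841 mg/L.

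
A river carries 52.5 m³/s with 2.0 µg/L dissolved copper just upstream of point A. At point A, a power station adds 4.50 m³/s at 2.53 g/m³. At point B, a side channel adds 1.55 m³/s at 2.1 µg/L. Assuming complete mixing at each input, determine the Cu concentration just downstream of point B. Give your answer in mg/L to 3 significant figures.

0.196 mg/L

2.0 µg/L = 0.002 mg/L.
After input A: C = (52.5·0.002 + 4.5·2.53) / 57 = 0.2016 mg/L.
2.1 µg/L = 0.0021 mg/L.
After input B: C = (57·0.2016 + 1.55·0.0021) / 58.55 = 0.1963 mg/L.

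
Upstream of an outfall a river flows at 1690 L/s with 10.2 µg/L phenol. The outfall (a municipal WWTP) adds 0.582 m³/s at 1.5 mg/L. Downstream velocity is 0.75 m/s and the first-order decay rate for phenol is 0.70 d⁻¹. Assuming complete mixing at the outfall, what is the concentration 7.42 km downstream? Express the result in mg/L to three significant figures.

0.362 mg/L

1690 L/s = 1.69 m³/s.
10.2 µg/L = 0.0102 mg/L.
After complete mixing, C₀ = (0.582·1.5 + 1.69·0.0102) / 2.272 = 0.3918 mg/L.
Travel time t = 7420 m / 0.75 m/s = 9893 s = 0.1145 d.
C = 0.3918·exp(−0.70·0.1145) = 0.3918·0.923 = 0.3616 mg/L.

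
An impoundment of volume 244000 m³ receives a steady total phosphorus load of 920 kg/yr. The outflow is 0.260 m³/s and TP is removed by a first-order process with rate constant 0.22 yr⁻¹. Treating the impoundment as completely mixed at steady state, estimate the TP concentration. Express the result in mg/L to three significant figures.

Outflow Q = 0.260 m³/s × 3.156e+07 s/yr = 8.205e+06 m³/yr.
Steady-state CSTR mass balance: W = Q·C + k·V·C, so C = W/(Q + kV).
Q + kV = 8.205e+06 + 0.22·244000 = 8.259e+06 m³/yr.
C = 920/8.259e+06 = 0.0001114 kg/m³ = 0.1114 mg/L.

0.111 mg/L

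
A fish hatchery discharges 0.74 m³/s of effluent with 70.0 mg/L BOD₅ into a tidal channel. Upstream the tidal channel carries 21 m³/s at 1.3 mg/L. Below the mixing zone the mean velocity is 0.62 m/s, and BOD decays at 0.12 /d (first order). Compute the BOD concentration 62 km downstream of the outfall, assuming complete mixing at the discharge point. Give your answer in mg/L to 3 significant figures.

3.17 mg/L

After complete mixing, C₀ = (0.74·70 + 21·1.3) / 21.74 = 3.638 mg/L.
Travel time t = 6.2e+04 m / 0.62 m/s = 1e+05 s = 1.157 d.
C = 3.638·exp(−0.12·1.157) = 3.638·0.8703 = 3.167 mg/L.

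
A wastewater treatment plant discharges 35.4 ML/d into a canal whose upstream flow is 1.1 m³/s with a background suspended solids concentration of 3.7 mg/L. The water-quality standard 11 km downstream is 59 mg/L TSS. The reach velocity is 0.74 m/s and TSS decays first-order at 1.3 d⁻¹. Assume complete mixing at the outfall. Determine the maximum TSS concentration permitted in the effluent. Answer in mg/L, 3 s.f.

35.4 ML/d = 0.4097 m³/s.
Travel time to the compliance point: t = 1.1e+04/0.74 = 1.486e+04 s = 0.172 d; decay factor exp(−1.3·0.172) = 0.7996.
So the concentration just after mixing may be at most 59/0.7996 = 73.79 mg/L.
Mass balance: 73.79·1.51 = 0.4097·Cₑ + 1.1·3.7.
Cₑ = (111.4 − 4.07) / 0.4097 = 262 mg/L.

262 mg/L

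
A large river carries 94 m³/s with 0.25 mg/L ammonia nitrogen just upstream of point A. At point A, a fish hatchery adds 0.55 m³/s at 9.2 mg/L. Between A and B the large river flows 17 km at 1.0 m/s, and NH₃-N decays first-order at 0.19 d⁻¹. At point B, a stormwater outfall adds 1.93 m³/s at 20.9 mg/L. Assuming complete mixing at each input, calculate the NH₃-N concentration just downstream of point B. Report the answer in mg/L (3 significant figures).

After input A: C = (94·0.25 + 0.55·9.2) / 94.55 = 0.3021 mg/L.
Over the 17 km reach to input B (t = 1.7e+04 s = 0.1968 d), decay gives C = 0.3021·exp(−0.19·0.1968) = 0.291 mg/L.
After input B: C = (94.55·0.291 + 1.93·20.9) / 96.48 = 0.7032 mg/L.

0.703 mg/L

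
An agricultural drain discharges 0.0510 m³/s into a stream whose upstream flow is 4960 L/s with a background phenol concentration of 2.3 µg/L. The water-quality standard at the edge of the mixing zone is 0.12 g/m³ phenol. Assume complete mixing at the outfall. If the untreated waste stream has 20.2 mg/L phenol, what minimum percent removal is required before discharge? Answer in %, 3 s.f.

4960 L/s = 4.96 m³/s.
2.3 µg/L = 0.0023 mg/L.
Mass balance: 0.12·5.011 = 0.051·Cₑ + 4.96·0.0023.
Cₑ = (0.6013 − 0.01141) / 0.051 = 11.57 mg/L.
Required removal = 1 − 11.57/20.2 = 42.74 %.

42.7 %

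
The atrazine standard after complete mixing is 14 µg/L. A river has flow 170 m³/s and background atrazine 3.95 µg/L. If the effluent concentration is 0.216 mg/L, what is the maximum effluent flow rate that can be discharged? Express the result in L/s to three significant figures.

3.95 µg/L = 0.00395 mg/L.
14 µg/L = 0.014 mg/L.
Mass balance at complete mixing: C_std·(Q_w + Q_r) = Q_w·C_e + Q_r·C_b.
Rearranging, Q_w = Q_r·(C_std − C_b)/(C_e − C_std) = 170·(0.014 − 0.00395) / (0.216 − 0.014) = 8.458 m³/s.
= 8458 L/s.

8460 L/s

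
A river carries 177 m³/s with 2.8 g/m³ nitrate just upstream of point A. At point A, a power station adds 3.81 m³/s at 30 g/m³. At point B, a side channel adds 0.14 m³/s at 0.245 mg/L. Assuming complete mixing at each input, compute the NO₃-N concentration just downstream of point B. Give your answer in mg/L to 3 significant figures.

3.37 mg/L

After input A: C = (177·2.8 + 3.81·30) / 180.8 = 3.373 mg/L.
After input B: C = (180.8·3.373 + 0.14·0.245) / 180.9 = 3.371 mg/L.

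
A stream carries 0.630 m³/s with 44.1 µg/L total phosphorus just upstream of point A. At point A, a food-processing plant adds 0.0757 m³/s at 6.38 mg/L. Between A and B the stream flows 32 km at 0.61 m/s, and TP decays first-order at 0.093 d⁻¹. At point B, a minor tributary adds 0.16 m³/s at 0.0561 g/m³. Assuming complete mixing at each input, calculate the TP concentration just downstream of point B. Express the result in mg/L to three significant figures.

0.568 mg/L

44.1 µg/L = 0.0441 mg/L.
After input A: C = (0.63·0.0441 + 0.0757·6.38) / 0.7057 = 0.7237 mg/L.
Over the 32 km reach to input B (t = 5.246e+04 s = 0.6072 d), decay gives C = 0.7237·exp(−0.093·0.6072) = 0.684 mg/L.
After input B: C = (0.7057·0.684 + 0.16·0.0561) / 0.8657 = 0.568 mg/L.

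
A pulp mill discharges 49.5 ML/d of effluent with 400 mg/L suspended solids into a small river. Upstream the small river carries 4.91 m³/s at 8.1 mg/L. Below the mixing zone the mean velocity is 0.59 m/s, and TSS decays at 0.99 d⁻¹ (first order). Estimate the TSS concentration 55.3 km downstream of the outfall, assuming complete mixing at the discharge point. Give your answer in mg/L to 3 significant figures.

49.5 ML/d = 0.5729 m³/s.
After complete mixing, C₀ = (0.5729·400 + 4.91·8.1) / 5.483 = 49.05 mg/L.
Travel time t = 5.53e+04 m / 0.59 m/s = 9.373e+04 s = 1.085 d.
C = 49.05·exp(−0.99·1.085) = 49.05·0.3416 = 16.76 mg/L.

16.8 mg/L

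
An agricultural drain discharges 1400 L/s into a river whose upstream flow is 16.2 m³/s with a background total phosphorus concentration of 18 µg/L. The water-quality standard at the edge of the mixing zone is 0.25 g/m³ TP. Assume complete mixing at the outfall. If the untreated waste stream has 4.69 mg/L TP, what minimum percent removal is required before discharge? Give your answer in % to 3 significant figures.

37.4 %

1400 L/s = 1.4 m³/s.
18 µg/L = 0.018 mg/L.
Mass balance: 0.25·17.6 = 1.4·Cₑ + 16.2·0.018.
Cₑ = (4.4 − 0.2916) / 1.4 = 2.935 mg/L.
Required removal = 1 − 2.935/4.69 = 37.43 %.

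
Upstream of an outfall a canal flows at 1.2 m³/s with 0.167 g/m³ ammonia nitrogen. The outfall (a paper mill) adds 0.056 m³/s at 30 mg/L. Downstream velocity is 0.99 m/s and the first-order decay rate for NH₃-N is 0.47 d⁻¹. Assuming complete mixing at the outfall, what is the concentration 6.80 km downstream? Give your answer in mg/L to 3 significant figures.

After complete mixing, C₀ = (0.056·30 + 1.2·0.167) / 1.256 = 1.497 mg/L.
Travel time t = 6800 m / 0.99 m/s = 6869 s = 0.0795 d.
C = 1.497·exp(−0.47·0.0795) = 1.497·0.9633 = 1.442 mg/L.

1.44 mg/L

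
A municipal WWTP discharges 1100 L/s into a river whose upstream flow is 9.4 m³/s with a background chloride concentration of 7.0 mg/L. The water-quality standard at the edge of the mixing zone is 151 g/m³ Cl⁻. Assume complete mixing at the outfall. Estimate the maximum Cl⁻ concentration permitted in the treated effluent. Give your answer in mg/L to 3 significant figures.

1100 L/s = 1.1 m³/s.
Mass balance: 151·10.5 = 1.1·Cₑ + 9.4·7.
Cₑ = (1586 − 65.8) / 1.1 = 1382 mg/L.

1380 mg/L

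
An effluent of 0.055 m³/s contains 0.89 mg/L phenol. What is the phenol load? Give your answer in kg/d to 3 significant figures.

4.23 kg/d

Mass flux = Q·C = 0.055 m³/s × 0.89 g/m³ = 0.04895 g/s.
= 0.04895 g/s × 86.4 = 4.229 kg/d.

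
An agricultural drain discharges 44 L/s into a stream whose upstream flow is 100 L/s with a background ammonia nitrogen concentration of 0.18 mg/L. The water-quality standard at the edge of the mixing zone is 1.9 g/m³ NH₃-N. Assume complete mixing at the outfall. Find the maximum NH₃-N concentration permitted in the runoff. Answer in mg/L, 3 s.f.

44 L/s = 0.044 m³/s.
100 L/s = 0.1 m³/s.
Mass balance: 1.9·0.144 = 0.044·Cₑ + 0.1·0.18.
Cₑ = (0.2736 − 0.018) / 0.044 = 5.809 mg/L.

5.81 mg/L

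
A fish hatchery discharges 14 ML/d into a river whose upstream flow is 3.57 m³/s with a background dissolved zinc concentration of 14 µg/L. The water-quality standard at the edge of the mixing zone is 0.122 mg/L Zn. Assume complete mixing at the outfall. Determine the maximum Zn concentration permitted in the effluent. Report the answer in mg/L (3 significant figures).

14 ML/d = 0.162 m³/s.
14 µg/L = 0.014 mg/L.
Mass balance: 0.122·3.732 = 0.162·Cₑ + 3.57·0.014.
Cₑ = (0.4553 − 0.04998) / 0.162 = 2.501 mg/L.

2.50 mg/L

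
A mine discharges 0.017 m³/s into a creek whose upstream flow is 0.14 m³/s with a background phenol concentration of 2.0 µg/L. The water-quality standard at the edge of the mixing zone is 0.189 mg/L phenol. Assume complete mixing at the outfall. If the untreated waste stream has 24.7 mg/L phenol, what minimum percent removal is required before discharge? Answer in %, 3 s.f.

93.0 %

2.0 µg/L = 0.002 mg/L.
Mass balance: 0.189·0.157 = 0.017·Cₑ + 0.14·0.002.
Cₑ = (0.02967 − 0.00028) / 0.017 = 1.729 mg/L.
Required removal = 1 − 1.729/24.7 = 93 %.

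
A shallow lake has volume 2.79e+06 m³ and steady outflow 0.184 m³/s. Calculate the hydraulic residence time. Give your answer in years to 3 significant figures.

0.480 yr

Q = 0.184 m³/s × 3.156e+07 s/yr = 5.807e+06 m³/yr.
Hydraulic residence time τ = V/Q = 2.79e+06/5.807e+06 = 0.4805 yr.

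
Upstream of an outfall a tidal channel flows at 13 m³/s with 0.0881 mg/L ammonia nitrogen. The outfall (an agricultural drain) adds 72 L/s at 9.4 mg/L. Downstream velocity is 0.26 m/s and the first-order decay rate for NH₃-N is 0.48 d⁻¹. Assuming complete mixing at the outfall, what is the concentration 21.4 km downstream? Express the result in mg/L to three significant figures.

72 L/s = 0.072 m³/s.
After complete mixing, C₀ = (0.072·9.4 + 13·0.0881) / 13.07 = 0.1394 mg/L.
Travel time t = 2.14e+04 m / 0.26 m/s = 8.231e+04 s = 0.9526 d.
C = 0.1394·exp(−0.48·0.9526) = 0.1394·0.633 = 0.08824 mg/L.

0.0882 mg/L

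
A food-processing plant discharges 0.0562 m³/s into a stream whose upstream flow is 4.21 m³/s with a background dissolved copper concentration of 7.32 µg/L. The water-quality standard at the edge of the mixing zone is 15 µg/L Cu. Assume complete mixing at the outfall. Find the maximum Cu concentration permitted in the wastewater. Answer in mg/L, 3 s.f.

0.590 mg/L

7.32 µg/L = 0.00732 mg/L.
15 µg/L = 0.015 mg/L.
Mass balance: 0.015·4.266 = 0.0562·Cₑ + 4.21·0.00732.
Cₑ = (0.06399 − 0.03082) / 0.0562 = 0.5903 mg/L.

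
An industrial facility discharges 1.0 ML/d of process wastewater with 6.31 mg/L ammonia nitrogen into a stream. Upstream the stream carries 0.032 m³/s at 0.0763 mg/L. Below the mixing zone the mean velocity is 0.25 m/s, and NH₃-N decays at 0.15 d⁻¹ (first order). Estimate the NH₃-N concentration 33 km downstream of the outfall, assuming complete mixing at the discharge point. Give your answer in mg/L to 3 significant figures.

1.0 ML/d = 0.01157 m³/s.
After complete mixing, C₀ = (0.01157·6.31 + 0.032·0.0763) / 0.04357 = 1.732 mg/L.
Travel time t = 3.3e+04 m / 0.25 m/s = 1.32e+05 s = 1.528 d.
C = 1.732·exp(−0.15·1.528) = 1.732·0.7952 = 1.377 mg/L.

1.38 mg/L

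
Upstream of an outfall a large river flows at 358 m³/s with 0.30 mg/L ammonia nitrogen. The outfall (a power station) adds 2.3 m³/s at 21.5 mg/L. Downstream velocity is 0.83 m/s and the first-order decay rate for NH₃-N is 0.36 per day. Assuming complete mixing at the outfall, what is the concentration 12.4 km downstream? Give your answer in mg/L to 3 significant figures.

After complete mixing, C₀ = (2.3·21.5 + 358·0.3) / 360.3 = 0.4353 mg/L.
Travel time t = 1.24e+04 m / 0.83 m/s = 1.494e+04 s = 0.1729 d.
C = 0.4353·exp(−0.36·0.1729) = 0.4353·0.9396 = 0.4091 mg/L.

0.409 mg/L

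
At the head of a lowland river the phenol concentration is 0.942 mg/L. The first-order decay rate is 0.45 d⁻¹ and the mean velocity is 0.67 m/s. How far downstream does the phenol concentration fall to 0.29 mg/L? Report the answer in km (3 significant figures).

From C = C₀·e^(−kt), t = ln(C₀/C)/k = ln(0.942/0.29)/0.45 = 1.178/0.45 = 2.618 d.
Distance = v·t = 0.67 m/s × 2.262e+05 s = 1.516e+05 m = 151.6 km.

152 km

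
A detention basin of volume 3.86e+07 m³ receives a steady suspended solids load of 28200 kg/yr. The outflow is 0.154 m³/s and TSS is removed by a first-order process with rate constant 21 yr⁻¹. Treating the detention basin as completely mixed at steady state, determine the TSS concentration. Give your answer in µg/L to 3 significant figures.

34.6 µg/L

Outflow Q = 0.154 m³/s × 3.156e+07 s/yr = 4.86e+06 m³/yr.
Steady-state CSTR mass balance: W = Q·C + k·V·C, so C = W/(Q + kV).
Q + kV = 4.86e+06 + 21·3.86e+07 = 8.155e+08 m³/yr.
C = 28200/8.155e+08 = 3.458e-05 kg/m³ = 0.03458 mg/L = 34.58 µg/L.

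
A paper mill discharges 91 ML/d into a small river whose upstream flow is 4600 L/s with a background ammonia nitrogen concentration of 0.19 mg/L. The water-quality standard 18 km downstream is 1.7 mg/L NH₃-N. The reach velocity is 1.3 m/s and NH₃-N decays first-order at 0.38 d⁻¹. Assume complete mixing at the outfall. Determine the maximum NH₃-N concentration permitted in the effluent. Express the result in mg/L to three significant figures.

8.87 mg/L

91 ML/d = 1.053 m³/s.
4600 L/s = 4.6 m³/s.
Travel time to the compliance point: t = 1.8e+04/1.3 = 1.385e+04 s = 0.1603 d; decay factor exp(−0.38·0.1603) = 0.9409.
So the concentration just after mixing may be at most 1.7/0.9409 = 1.807 mg/L.
Mass balance: 1.807·5.653 = 1.053·Cₑ + 4.6·0.19.
Cₑ = (10.21 − 0.874) / 1.053 = 8.868 mg/L.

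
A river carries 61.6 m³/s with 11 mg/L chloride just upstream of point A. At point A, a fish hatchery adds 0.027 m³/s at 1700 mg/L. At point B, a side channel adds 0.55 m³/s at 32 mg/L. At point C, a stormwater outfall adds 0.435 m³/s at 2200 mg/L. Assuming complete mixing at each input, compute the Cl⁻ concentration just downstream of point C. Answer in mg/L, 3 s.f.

27.1 mg/L

After input A: C = (61.6·11 + 0.027·1700) / 61.63 = 11.74 mg/L.
After input B: C = (61.63·11.74 + 0.55·32) / 62.18 = 11.92 mg/L.
After input C: C = (62.18·11.92 + 0.435·2200) / 62.61 = 27.12 mg/L.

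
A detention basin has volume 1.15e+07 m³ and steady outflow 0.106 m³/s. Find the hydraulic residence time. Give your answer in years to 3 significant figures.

3.44 yr

Q = 0.106 m³/s × 3.156e+07 s/yr = 3.345e+06 m³/yr.
Hydraulic residence time τ = V/Q = 1.15e+07/3.345e+06 = 3.438 yr.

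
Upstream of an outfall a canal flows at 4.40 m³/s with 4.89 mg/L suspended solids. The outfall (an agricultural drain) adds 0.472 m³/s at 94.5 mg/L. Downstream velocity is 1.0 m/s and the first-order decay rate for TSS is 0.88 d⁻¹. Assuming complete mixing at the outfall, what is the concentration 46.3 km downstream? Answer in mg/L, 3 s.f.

8.47 mg/L

After complete mixing, C₀ = (0.472·94.5 + 4.4·4.89) / 4.872 = 13.57 mg/L.
Travel time t = 4.63e+04 m / 1.0 m/s = 4.63e+04 s = 0.5359 d.
C = 13.57·exp(−0.88·0.5359) = 13.57·0.624 = 8.469 mg/L.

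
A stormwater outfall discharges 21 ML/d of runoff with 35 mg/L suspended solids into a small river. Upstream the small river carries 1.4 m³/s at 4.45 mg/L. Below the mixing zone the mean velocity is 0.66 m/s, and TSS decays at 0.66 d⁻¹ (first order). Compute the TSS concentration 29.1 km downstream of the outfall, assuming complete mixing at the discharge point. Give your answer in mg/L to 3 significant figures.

6.40 mg/L

21 ML/d = 0.2431 m³/s.
After complete mixing, C₀ = (0.2431·35 + 1.4·4.45) / 1.643 = 8.969 mg/L.
Travel time t = 2.91e+04 m / 0.66 m/s = 4.409e+04 s = 0.5103 d.
C = 8.969·exp(−0.66·0.5103) = 8.969·0.714 = 6.404 mg/L.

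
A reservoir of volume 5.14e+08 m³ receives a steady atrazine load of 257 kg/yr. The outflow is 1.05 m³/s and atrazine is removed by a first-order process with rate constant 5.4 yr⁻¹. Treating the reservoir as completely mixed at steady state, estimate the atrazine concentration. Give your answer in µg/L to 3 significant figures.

Outflow Q = 1.05 m³/s × 3.156e+07 s/yr = 3.314e+07 m³/yr.
Steady-state CSTR mass balance: W = Q·C + k·V·C, so C = W/(Q + kV).
Q + kV = 3.314e+07 + 5.4·5.14e+08 = 2.809e+09 m³/yr.
C = 257/2.809e+09 = 9.15e-08 kg/m³ = 9.15e-05 mg/L = 0.0915 µg/L.

0.0915 µg/L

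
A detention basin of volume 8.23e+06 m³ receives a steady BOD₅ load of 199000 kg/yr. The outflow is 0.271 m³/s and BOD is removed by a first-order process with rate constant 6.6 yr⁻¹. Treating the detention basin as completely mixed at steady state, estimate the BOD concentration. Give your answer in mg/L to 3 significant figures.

Outflow Q = 0.271 m³/s × 3.156e+07 s/yr = 8.552e+06 m³/yr.
Steady-state CSTR mass balance: W = Q·C + k·V·C, so C = W/(Q + kV).
Q + kV = 8.552e+06 + 6.6·8.23e+06 = 6.287e+07 m³/yr.
C = 199000/6.287e+07 = 0.003165 kg/m³ = 3.165 mg/L.

3.17 mg/L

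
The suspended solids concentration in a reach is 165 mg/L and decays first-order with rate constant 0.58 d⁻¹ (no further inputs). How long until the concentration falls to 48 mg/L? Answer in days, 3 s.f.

2.13 d

t = ln(C₀/C)/k = ln(165/48)/0.58 = 1.235/0.58 = 2.129 d.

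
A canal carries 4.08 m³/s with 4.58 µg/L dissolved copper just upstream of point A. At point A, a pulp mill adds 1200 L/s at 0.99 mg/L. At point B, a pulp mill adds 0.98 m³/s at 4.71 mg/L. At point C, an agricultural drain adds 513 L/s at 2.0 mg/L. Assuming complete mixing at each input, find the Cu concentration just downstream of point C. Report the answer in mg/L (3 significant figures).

4.58 µg/L = 0.00458 mg/L.
1200 L/s = 1.2 m³/s.
After input A: C = (4.08·0.00458 + 1.2·0.99) / 5.28 = 0.2285 mg/L.
After input B: C = (5.28·0.2285 + 0.98·4.71) / 6.26 = 0.9301 mg/L.
513 L/s = 0.513 m³/s.
After input C: C = (6.26·0.9301 + 0.513·2) / 6.773 = 1.011 mg/L.

1.01 mg/L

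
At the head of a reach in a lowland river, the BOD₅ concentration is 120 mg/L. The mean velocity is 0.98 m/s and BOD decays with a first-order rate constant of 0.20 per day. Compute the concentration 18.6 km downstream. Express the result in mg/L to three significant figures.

115 mg/L

Travel time t = 18.6 km / 0.98 m/s = 1.86e+04/0.98 = 1.898e+04 s = 0.2197 d.
First-order decay: C = 120·exp(−0.20·0.2197) = 120·0.957 = 114.8 mg/L.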